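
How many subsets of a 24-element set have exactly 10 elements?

1961256

Choose the 10 positions: C(24,10) = 1961256.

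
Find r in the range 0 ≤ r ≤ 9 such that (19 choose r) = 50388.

C(19,r) increases on 0 ≤ r ≤ 9. C(19,6) = 27132 and C(19,7) = 50388, so r = 7.

7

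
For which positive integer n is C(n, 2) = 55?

11

n(n−1)/2 = 55 ⇒ n(n−1) = 110. Since 11·10 = 110, n = 11.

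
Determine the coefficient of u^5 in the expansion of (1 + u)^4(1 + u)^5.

(1 + u)^4(1 + u)^5 = (1 + u)^9, so the coefficient of u^5 is C(9,5)·1^5 = 126·1 = 126.

126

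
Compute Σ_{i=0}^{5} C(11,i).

1 + 11 + 55 + 165 + 330 + 462 = 1024.

1024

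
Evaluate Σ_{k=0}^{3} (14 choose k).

1 + 14 + 91 + 364 = 470.

470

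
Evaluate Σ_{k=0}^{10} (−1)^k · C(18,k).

The partial alternating sum Σ_{k=0}^{10} (−1)^k C(18,k) = (−1)^10 C(17,10) = 19448.

19448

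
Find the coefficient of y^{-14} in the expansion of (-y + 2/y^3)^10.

13440

General term: C(10,j)·(-y)^j·(2/y^3)^(10-j), with y-exponent 1j − 3(10−j) = 4j − 30.
Set 4j − 30 = -14: j = 4.
C(10,4) = 210; (-1)^4 = 1; 2^6 = 64.
Coefficient = 210 · 1 · 64 = 13440.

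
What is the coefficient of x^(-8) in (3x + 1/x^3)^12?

1732104

General term: C(12,j)·(3x)^j·(1/x^3)^(12-j), with x-exponent 1j − 3(12−j) = 4j − 36.
Set 4j − 36 = -8: j = 7.
C(12,7) = 792; 3^7 = 2187; 1^5 = 1.
Coefficient = 792 · 2187 · 1 = 1732104.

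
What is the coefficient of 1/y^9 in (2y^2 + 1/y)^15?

420

General term: C(15,j)·(2y^2)^j·(1/y)^(15-j), with y-exponent 2j − 1(15−j) = 3j − 15.
Set 3j − 15 = -9: j = 2.
C(15,2) = 105; 2^2 = 4; 1^13 = 1.
Coefficient = 105 · 4 · 1 = 420.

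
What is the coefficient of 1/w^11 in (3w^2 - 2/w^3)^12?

General term: C(12,j)·(3w^2)^j·(-2/w^3)^(12-j), with w-exponent 2j − 3(12−j) = 5j − 36.
Set 5j − 36 = -11: j = 5.
C(12,5) = 792; 3^5 = 243; (-2)^7 = -128.
Coefficient = 792 · 243 · (-128) = -24634368.

-24634368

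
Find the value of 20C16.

4845

C(20,16) = C(20,4) by symmetry.
C(20,4) = (20·19·18·17) / 4! = 116280 / 24 = 4845.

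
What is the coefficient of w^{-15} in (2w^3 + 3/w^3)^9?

314928

General term: C(9,j)·(2w^3)^j·(3/w^3)^(9-j), with w-exponent 3j − 3(9−j) = 6j − 27.
Set 6j − 27 = -15: j = 2.
C(9,2) = 36; 2^2 = 4; 3^7 = 2187.
Coefficient = 36 · 4 · 2187 = 314928.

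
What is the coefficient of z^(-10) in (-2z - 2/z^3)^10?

258048

General term: C(10,j)·(-2z)^j·(-2/z^3)^(10-j), with z-exponent 1j − 3(10−j) = 4j − 30.
Set 4j − 30 = -10: j = 5.
C(10,5) = 252; (-2)^5 = -32; (-2)^5 = -32.
Coefficient = 252 · (-32) · (-32) = 258048.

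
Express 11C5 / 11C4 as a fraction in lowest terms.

7/5

C(n,k+1)/C(n,k) = (n−k)/(k+1) = (11−4)/(4+1) = 7/5.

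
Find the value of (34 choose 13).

C(34,13) = (34·33·32·31·30·29·28·27·26·25·24·23·22) / 13! = 5778574175582208000 / 6227020800 = 927983760.

927983760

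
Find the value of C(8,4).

70

C(8,4) = (8·7·6·5) / 4! = 1680 / 24 = 70.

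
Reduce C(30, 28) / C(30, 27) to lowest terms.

C(n,k+1)/C(n,k) = (n−k)/(k+1) = (30−27)/(27+1) = 3/28.

3/28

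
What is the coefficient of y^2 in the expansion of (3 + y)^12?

The general term is C(12,j)·(3)^j·(y)^(12-j); the y^2 term has j = 10.
C(12,10) = 66.
Coefficient = C(12,10) · 3^10 = 66 · 59049 = 3897234.

3897234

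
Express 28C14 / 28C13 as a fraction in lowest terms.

15/14

C(n,k+1)/C(n,k) = (n−k)/(k+1) = (28−13)/(13+1) = 15/14.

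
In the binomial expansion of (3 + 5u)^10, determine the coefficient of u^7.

253125000

The general term is C(10,j)·(3)^j·(5u)^(10-j); the u^7 term has j = 3.
C(10,3) = 120.
Coefficient = C(10,3) · 3^3 · 5^7 = 120 · 27 · 78125 = 253125000.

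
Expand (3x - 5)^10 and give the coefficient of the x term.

-58593750

The general term is C(10,j)·(3x)^j·(-5)^(10-j); the x^1 term has j = 1.
C(10,1) = 10.
Coefficient = C(10,1) · 3^1 · (-5)^9 = 10 · 3 · (-1953125) = -58593750.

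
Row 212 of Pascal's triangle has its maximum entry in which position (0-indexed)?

106

C(212,i) is maximized at i = 212/2 = 106.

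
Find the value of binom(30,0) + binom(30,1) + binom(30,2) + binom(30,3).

4526

1 + 30 + 435 + 4060 = 4526.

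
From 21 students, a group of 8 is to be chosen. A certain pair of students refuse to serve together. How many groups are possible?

176358

All 8-subsets: C(21,8) = 203490. Those containing both fixed elements: C(19,6) = 27132.
203490 − 27132 = 176358.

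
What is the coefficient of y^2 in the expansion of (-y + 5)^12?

644531250

The general term is C(12,j)·(-y)^j·(5)^(12-j); the y^2 term has j = 2.
C(12,2) = 66.
Coefficient = C(12,2) · 5^10 = 66 · 9765625 = 644531250.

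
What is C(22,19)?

1540

C(22,19) = C(22,3) by symmetry.
C(22,3) = (22·21·20) / 3! = 9240 / 6 = 1540.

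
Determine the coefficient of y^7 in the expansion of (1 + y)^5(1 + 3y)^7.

111996

Coefficient of y^7 = Σ_{j} C(5,j)·1^j·C(7,7-j)·3^(7-j) for j from 0 to 5.
= 2187 + 25515 + 51030 + 28350 + 4725 + 189 = 111996.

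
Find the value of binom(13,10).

C(13,10) = C(13,3) by symmetry.
C(13,3) = (13·12·11) / 3! = 1716 / 6 = 286.

286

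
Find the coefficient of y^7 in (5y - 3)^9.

25312500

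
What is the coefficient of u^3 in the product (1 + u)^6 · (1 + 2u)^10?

2360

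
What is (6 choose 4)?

15

C(6,4) = C(6,2) by symmetry.
C(6,2) = (6·5) / 2! = 30 / 2 = 15.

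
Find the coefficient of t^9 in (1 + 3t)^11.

1082565

The general term is C(11,j)·(1)^j·(3t)^(11-j); the t^9 term has j = 2.
C(11,2) = 55.
Coefficient = C(11,2) · 3^9 = 55 · 19683 = 1082565.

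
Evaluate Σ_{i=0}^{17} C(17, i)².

2333606220

Σ C(17,i)² is the coefficient of x^17 in (1+x)^17(1+x)^17 = (1+x)^34, i.e. C(34,17) = 2333606220.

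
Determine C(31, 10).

44352165

C(31,10) = (31·30·29·28·27·26·25·24·23·22) / 10! = 160945136352000 / 3628800 = 44352165.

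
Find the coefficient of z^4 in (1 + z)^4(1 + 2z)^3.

Coefficient of z^4 = Σ_{j} C(4,j)·1^j·C(3,4-j)·2^(4-j) for j from 1 to 4.
= 32 + 72 + 24 + 1 = 129.

129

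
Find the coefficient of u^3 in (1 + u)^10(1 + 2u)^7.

Coefficient of u^3 = Σ_{j} C(10,j)·1^j·C(7,3-j)·2^(3-j) for j from 0 to 3.
= 280 + 840 + 630 + 120 = 1870.

1870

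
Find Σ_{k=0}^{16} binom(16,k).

65536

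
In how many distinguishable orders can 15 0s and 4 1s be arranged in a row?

3876

Choose positions for the 0s: C(19,15) = 3876.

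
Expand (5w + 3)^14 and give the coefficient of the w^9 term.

950167968750

The general term is C(14,j)·(5w)^j·(3)^(14-j); the w^9 term has j = 9.
C(14,9) = 2002.
Coefficient = C(14,9) · 5^9 · 3^5 = 2002 · 1953125 · 243 = 950167968750.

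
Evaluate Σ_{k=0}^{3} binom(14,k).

470

1 + 14 + 91 + 364 = 470.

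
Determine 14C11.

C(14,11) = C(14,3) by symmetry.
C(14,3) = (14·13·12) / 3! = 2184 / 6 = 364.

364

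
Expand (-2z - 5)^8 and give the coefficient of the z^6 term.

The general term is C(8,j)·(-2z)^j·(-5)^(8-j); the z^6 term has j = 6.
C(8,6) = 28.
Coefficient = C(8,6) · (-2)^6 · (-5)^2 = 28 · 64 · 25 = 44800.

44800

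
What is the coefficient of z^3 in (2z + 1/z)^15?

General term: C(15,j)·(2z)^j·(1/z)^(15-j), with z-exponent 1j − 1(15−j) = 2j − 15.
Set 2j − 15 = 3: j = 9.
C(15,9) = 5005; 2^9 = 512; 1^6 = 1.
Coefficient = 5005 · 512 · 1 = 2562560.

2562560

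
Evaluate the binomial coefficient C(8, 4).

70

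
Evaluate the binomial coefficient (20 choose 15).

C(20,15) = C(20,5) by symmetry.
C(20,5) = (20·19·18·17·16) / 5! = 1860480 / 120 = 15504.

15504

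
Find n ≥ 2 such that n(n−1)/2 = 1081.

47

n(n−1)/2 = 1081 ⇒ n(n−1) = 2162. Since 47·46 = 2162, n = 47.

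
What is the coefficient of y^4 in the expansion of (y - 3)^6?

The general term is C(6,j)·(y)^j·(-3)^(6-j); the y^4 term has j = 4.
C(6,4) = 15.
Coefficient = C(6,4) · (-3)^2 = 15 · 9 = 135.

135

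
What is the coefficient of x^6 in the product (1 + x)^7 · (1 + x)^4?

462

(1 + x)^7(1 + x)^4 = (1 + x)^11, so the coefficient of x^6 is C(11,6)·1^6 = 462·1 = 462.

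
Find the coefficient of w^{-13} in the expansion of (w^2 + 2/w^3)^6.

192

General term: C(6,j)·(w^2)^j·(2/w^3)^(6-j), with w-exponent 2j − 3(6−j) = 5j − 18.
Set 5j − 18 = -13: j = 1.
C(6,1) = 6; 1^1 = 1; 2^5 = 32.
Coefficient = 6 · 1 · 32 = 192.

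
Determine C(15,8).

6435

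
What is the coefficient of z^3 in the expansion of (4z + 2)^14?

47710208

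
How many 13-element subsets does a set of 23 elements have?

1144066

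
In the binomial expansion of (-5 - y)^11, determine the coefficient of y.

-107421875

The general term is C(11,j)·(-5)^j·(-y)^(11-j); the y^1 term has j = 10.
C(11,10) = 11.
Coefficient = C(11,10) · (-5)^10 · (-1)^1 = 11 · 9765625 · (-1) = -107421875.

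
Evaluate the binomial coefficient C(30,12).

86493225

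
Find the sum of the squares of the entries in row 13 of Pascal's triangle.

Σ C(13,j)² is the coefficient of x^13 in (1+x)^13(1+x)^13 = (1+x)^26, i.e. C(26,13) = 10400600.

10400600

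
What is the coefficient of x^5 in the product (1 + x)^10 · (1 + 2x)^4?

Coefficient of x^5 = Σ_{j} C(10,j)·1^j·C(4,5-j)·2^(5-j) for j from 1 to 5.
= 160 + 1440 + 2880 + 1680 + 252 = 6412.

6412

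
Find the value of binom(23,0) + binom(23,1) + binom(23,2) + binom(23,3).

1 + 23 + 253 + 1771 = 2048.

2048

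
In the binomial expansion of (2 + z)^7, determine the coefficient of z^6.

The general term is C(7,j)·(2)^j·(z)^(7-j); the z^6 term has j = 1.
C(7,1) = 7.
Coefficient = C(7,1) · 2^1 = 7 · 2 = 14.

14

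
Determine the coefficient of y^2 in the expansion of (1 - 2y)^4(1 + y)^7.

-11

Coefficient of y^2 = Σ_{j} C(4,j)·(-2)^j·C(7,2-j)·1^(2-j) for j from 0 to 2.
= 21 + (-56) + 24 = -11.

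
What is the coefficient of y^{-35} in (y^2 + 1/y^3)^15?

General term: C(15,j)·(y^2)^j·(1/y^3)^(15-j), with y-exponent 2j − 3(15−j) = 5j − 45.
Set 5j − 45 = -35: j = 2.
C(15,2) = 105; 1^2 = 1; 1^13 = 1.
Coefficient = 105 · 1 · 1 = 105.

105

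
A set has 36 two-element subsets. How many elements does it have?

9

n(n−1)/2 = 36 ⇒ n(n−1) = 72. Since 9·8 = 72, n = 9.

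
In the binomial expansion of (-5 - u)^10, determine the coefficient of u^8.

1125

The general term is C(10,j)·(-5)^j·(-u)^(10-j); the u^8 term has j = 2.
C(10,2) = 45.
Coefficient = C(10,2) · (-5)^2 = 45 · 25 = 1125.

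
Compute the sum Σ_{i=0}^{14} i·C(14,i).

114688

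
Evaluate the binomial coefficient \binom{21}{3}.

1330

C(21,3) = (21·20·19) / 3! = 7980 / 6 = 1330.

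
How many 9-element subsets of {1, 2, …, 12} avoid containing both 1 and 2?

All 9-subsets: C(12,9) = 220. Those containing both fixed elements: C(10,7) = 120.
220 − 120 = 100.

100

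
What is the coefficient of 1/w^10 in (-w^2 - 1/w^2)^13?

-715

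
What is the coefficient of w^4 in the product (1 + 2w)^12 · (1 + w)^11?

46090

Coefficient of w^4 = Σ_{j} C(12,j)·2^j·C(11,4-j)·1^(4-j) for j from 0 to 4.
= 330 + 3960 + 14520 + 19360 + 7920 = 46090.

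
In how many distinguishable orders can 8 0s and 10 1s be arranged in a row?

43758

Choose positions for the 0s: C(18,8) = 43758.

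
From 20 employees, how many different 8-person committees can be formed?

125970

This is C(20,8) = 125970.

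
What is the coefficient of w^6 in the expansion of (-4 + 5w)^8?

7000000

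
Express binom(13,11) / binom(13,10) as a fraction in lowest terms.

C(n,k+1)/C(n,k) = (n−k)/(k+1) = (13−10)/(10+1) = 3/11.

3/11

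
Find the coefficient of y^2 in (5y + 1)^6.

375

The general term is C(6,j)·(5y)^j·(1)^(6-j); the y^2 term has j = 2.
C(6,2) = 15.
Coefficient = C(6,2) · 5^2 = 15 · 25 = 375.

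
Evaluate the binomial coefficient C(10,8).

45

C(10,8) = C(10,2) by symmetry.
C(10,2) = (10·9) / 2! = 90 / 2 = 45.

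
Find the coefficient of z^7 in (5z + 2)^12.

1980000000

The general term is C(12,j)·(5z)^j·(2)^(12-j); the z^7 term has j = 7.
C(12,7) = 792.
Coefficient = C(12,7) · 5^7 · 2^5 = 792 · 78125 · 32 = 1980000000.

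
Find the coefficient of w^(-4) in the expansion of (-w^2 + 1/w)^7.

General term: C(7,j)·(-w^2)^j·(1/w)^(7-j), with w-exponent 2j − 1(7−j) = 3j − 7.
Set 3j − 7 = -4: j = 1.
C(7,1) = 7; (-1)^1 = -1; 1^6 = 1.
Coefficient = 7 · (-1) · 1 = -7.

-7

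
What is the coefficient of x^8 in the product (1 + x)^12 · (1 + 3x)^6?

1537470

Coefficient of x^8 = Σ_{j} C(12,j)·1^j·C(6,8-j)·3^(8-j) for j from 2 to 8.
= 48114 + 320760 + 601425 + 427680 + 124740 + 14256 + 495 = 1537470.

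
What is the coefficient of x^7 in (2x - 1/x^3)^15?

General term: C(15,j)·(2x)^j·(-1/x^3)^(15-j), with x-exponent 1j − 3(15−j) = 4j − 45.
Set 4j − 45 = 7: j = 13.
C(15,13) = 105; 2^13 = 8192; (-1)^2 = 1.
Coefficient = 105 · 8192 · 1 = 860160.

860160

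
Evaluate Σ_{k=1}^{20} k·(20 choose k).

Differentiating (1+x)^20 and setting x=1: Σ k·C(20,k) = 20·2^19 = 10485760.

10485760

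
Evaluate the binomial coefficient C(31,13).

206253075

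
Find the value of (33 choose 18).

1037158320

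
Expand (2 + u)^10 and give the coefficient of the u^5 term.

The general term is C(10,j)·(2)^j·(u)^(10-j); the u^5 term has j = 5.
C(10,5) = 252.
Coefficient = C(10,5) · 2^5 = 252 · 32 = 8064.

8064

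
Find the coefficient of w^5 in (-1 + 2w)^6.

-192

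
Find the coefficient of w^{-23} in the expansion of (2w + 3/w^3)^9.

General term: C(9,j)·(2w)^j·(3/w^3)^(9-j), with w-exponent 1j − 3(9−j) = 4j − 27.
Set 4j − 27 = -23: j = 1.
C(9,1) = 9; 2^1 = 2; 3^8 = 6561.
Coefficient = 9 · 2 · 6561 = 118098.

118098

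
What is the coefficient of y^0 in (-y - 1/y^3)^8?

28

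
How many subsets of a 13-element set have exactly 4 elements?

715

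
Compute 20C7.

C(20,7) = (20·19·18·17·16·15·14) / 7! = 390700800 / 5040 = 77520.

77520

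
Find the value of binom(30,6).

C(30,6) = (30·29·28·27·26·25) / 6! = 427518000 / 720 = 593775.

593775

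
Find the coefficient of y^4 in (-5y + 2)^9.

2520000

The general term is C(9,j)·(-5y)^j·(2)^(9-j); the y^4 term has j = 4.
C(9,4) = 126.
Coefficient = C(9,4) · (-5)^4 · 2^5 = 126 · 625 · 32 = 2520000.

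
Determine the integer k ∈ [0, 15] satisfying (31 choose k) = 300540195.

C(31,k) increases on 0 ≤ k ≤ 15. C(31,14) = 265182525 and C(31,15) = 300540195, so k = 15.

15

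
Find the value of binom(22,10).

646646

C(22,10) = (22·21·20·19·18·17·16·15·14·13) / 10! = 2346549004800 / 3628800 = 646646.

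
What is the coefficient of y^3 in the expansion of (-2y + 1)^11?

The general term is C(11,j)·(-2y)^j·(1)^(11-j); the y^3 term has j = 3.
C(11,3) = 165.
Coefficient = C(11,3) · (-2)^3 = 165 · (-8) = -1320.

-1320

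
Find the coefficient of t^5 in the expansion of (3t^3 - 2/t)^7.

15120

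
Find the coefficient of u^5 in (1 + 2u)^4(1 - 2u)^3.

Coefficient of u^5 = Σ_{j} C(4,j)·2^j·C(3,5-j)·(-2)^(5-j) for j from 2 to 4.
= (-192) + 384 + (-96) = 96.

96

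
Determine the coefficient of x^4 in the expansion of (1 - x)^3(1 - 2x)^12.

14016

Coefficient of x^4 = Σ_{j} C(3,j)·(-1)^j·C(12,4-j)·(-2)^(4-j) for j from 0 to 3.
= 7920 + 5280 + 792 + 24 = 14016.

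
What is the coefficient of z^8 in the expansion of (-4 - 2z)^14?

3148873728

The general term is C(14,j)·(-4)^j·(-2z)^(14-j); the z^8 term has j = 6.
C(14,6) = 3003.
Coefficient = C(14,6) · (-4)^6 · (-2)^8 = 3003 · 4096 · 256 = 3148873728.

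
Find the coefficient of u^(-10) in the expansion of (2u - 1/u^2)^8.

General term: C(8,j)·(2u)^j·(-1/u^2)^(8-j), with u-exponent 1j − 2(8−j) = 3j − 16.
Set 3j − 16 = -10: j = 2.
C(8,2) = 28; 2^2 = 4; (-1)^6 = 1.
Coefficient = 28 · 4 · 1 = 112.

112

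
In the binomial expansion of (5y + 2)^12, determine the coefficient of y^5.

The general term is C(12,j)·(5y)^j·(2)^(12-j); the y^5 term has j = 5.
C(12,5) = 792.
Coefficient = C(12,5) · 5^5 · 2^7 = 792 · 3125 · 128 = 316800000.

316800000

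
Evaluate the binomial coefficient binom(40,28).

5586853480

C(40,28) = C(40,12) by symmetry.
C(40,12) = (40·39·38·37·36·35·34·33·32·31·30·29) / 12! = 2676111755885568000 / 479001600 = 5586853480.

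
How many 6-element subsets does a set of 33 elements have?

1107568

C(33,6) = (33·32·31·30·29·28) / 6! = 797448960 / 720 = 1107568.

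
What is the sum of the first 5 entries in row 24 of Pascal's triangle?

1 + 24 + 276 + 2024 + 10626 = 12951.

12951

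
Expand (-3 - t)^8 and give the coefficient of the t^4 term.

The general term is C(8,j)·(-3)^j·(-t)^(8-j); the t^4 term has j = 4.
C(8,4) = 70.
Coefficient = C(8,4) · (-3)^4 = 70 · 81 = 5670.

5670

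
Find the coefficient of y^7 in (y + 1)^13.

The general term is C(13,j)·(y)^j·(1)^(13-j); the y^7 term has j = 7.
C(13,7) = 1716.
Coefficient = C(13,7) = 1716.

1716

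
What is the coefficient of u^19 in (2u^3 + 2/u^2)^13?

5857280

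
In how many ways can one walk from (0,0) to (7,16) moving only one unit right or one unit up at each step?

245157

Each path is a sequence of 23 steps with 7 rights: C(23,7) = 245157.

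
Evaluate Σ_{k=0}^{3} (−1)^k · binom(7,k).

-20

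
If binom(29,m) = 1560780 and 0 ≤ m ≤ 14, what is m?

7

C(29,m) increases on 0 ≤ m ≤ 14. C(29,6) = 475020 and C(29,7) = 1560780, so m = 7.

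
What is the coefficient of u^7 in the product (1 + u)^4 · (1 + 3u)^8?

204984

Coefficient of u^7 = Σ_{j} C(4,j)·1^j·C(8,7-j)·3^(7-j) for j from 0 to 4.
= 17496 + 81648 + 81648 + 22680 + 1512 = 204984.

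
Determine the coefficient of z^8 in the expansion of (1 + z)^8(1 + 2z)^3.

Coefficient of z^8 = Σ_{j} C(8,j)·1^j·C(3,8-j)·2^(8-j) for j from 5 to 8.
= 448 + 336 + 48 + 1 = 833.

833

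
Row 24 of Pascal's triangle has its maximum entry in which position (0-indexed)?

12

C(24,r) is maximized at r = 24/2 = 12.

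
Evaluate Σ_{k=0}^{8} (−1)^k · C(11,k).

The partial alternating sum Σ_{k=0}^{8} (−1)^k C(11,k) = (−1)^8 C(10,8) = 45.

45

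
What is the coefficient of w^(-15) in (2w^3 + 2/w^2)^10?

General term: C(10,j)·(2w^3)^j·(2/w^2)^(10-j), with w-exponent 3j − 2(10−j) = 5j − 20.
Set 5j − 20 = -15: j = 1.
C(10,1) = 10; 2^1 = 2; 2^9 = 512.
Coefficient = 10 · 2 · 512 = 10240.

10240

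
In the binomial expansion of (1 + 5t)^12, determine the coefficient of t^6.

14437500

The general term is C(12,j)·(1)^j·(5t)^(12-j); the t^6 term has j = 6.
C(12,6) = 924.
Coefficient = C(12,6) · 5^6 = 924 · 15625 = 14437500.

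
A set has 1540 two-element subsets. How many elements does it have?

56

n(n−1)/2 = 1540 ⇒ n(n−1) = 3080. Since 56·55 = 3080, n = 56.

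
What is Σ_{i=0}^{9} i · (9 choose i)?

2304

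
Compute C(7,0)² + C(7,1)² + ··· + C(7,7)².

3432

By Vandermonde's identity, Σ C(7,k)² = C(14,7) = 3432.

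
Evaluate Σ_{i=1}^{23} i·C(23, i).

Differentiating (1+x)^23 and setting x=1: Σ i·C(23,i) = 23·2^22 = 96468992.

96468992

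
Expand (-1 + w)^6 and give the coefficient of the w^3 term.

-20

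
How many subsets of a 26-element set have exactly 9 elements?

3124550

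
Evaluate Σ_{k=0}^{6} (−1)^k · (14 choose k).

1716

The partial alternating sum Σ_{k=0}^{6} (−1)^k C(14,k) = (−1)^6 C(13,6) = 1716.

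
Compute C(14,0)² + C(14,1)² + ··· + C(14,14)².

40116600

By Vandermonde's identity, Σ C(14,r)² = C(28,14) = 40116600.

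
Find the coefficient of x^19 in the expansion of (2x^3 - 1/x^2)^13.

366080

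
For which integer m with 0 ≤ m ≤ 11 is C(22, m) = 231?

C(22,m) increases on 0 ≤ m ≤ 11. C(22,1) = 22 and C(22,2) = 231, so m = 2.

2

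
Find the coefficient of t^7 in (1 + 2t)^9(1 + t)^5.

Coefficient of t^7 = Σ_{j} C(9,j)·2^j·C(5,7-j)·1^(7-j) for j from 2 to 7.
= 144 + 3360 + 20160 + 40320 + 26880 + 4608 = 95472.

95472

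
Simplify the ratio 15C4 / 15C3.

3

C(n,k+1)/C(n,k) = (n−k)/(k+1) = (15−3)/(3+1) = 12/4 = 3.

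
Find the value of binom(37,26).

854992152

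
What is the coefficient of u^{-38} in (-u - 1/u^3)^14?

14

General term: C(14,j)·(-u)^j·(-1/u^3)^(14-j), with u-exponent 1j − 3(14−j) = 4j − 42.
Set 4j − 42 = -38: j = 1.
C(14,1) = 14; (-1)^1 = -1; (-1)^13 = -1.
Coefficient = 14 · (-1) · (-1) = 14.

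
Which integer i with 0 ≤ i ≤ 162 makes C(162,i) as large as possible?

81

C(162,i) is maximized at i = 162/2 = 81.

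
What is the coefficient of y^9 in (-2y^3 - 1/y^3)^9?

-5376

General term: C(9,j)·(-2y^3)^j·(-1/y^3)^(9-j), with y-exponent 3j − 3(9−j) = 6j − 27.
Set 6j − 27 = 9: j = 6.
C(9,6) = 84; (-2)^6 = 64; (-1)^3 = -1.
Coefficient = 84 · 64 · (-1) = -5376.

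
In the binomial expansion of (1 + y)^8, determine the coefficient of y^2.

28

The general term is C(8,j)·(1)^j·(y)^(8-j); the y^2 term has j = 6.
C(8,6) = 28.
Coefficient = C(8,6) = 28.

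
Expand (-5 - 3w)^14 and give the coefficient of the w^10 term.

36942530625

The general term is C(14,j)·(-5)^j·(-3w)^(14-j); the w^10 term has j = 4.
C(14,4) = 1001.
Coefficient = C(14,4) · (-5)^4 · (-3)^10 = 1001 · 625 · 59049 = 36942530625.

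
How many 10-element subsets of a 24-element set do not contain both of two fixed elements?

All 10-subsets: C(24,10) = 1961256. Those containing both fixed elements: C(22,8) = 319770.
1961256 − 319770 = 1641486.

1641486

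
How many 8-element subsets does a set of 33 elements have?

C(33,8) = (33·32·31·30·29·28·27·26) / 8! = 559809169920 / 40320 = 13884156.

13884156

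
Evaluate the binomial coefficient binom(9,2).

C(9,2) = (9·8) / 2! = 72 / 2 = 36.

36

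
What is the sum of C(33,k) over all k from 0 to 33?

8589934592

The entries of row 33 sum to 2^33 = 8589934592.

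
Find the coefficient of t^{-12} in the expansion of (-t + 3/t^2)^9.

78732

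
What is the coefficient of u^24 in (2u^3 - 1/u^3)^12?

67584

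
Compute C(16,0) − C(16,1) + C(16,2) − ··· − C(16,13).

The partial alternating sum Σ_{k=0}^{13} (−1)^k C(16,k) = (−1)^13 C(15,13) = -105.

-105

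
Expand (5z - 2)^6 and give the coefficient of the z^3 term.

-20000

The general term is C(6,j)·(5z)^j·(-2)^(6-j); the z^3 term has j = 3.
C(6,3) = 20.
Coefficient = C(6,3) · 5^3 · (-2)^3 = 20 · 125 · (-8) = -20000.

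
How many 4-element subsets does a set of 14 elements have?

C(14,4) = (14·13·12·11) / 4! = 24024 / 24 = 1001.

1001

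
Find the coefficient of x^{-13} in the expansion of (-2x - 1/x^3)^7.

-84

General term: C(7,j)·(-2x)^j·(-1/x^3)^(7-j), with x-exponent 1j − 3(7−j) = 4j − 21.
Set 4j − 21 = -13: j = 2.
C(7,2) = 21; (-2)^2 = 4; (-1)^5 = -1.
Coefficient = 21 · 4 · (-1) = -84.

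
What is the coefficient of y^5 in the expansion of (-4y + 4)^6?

-24576

The general term is C(6,j)·(-4y)^j·(4)^(6-j); the y^5 term has j = 5.
C(6,5) = 6.
Coefficient = C(6,5) · (-4)^5 · 4^1 = 6 · (-1024) · 4 = -24576.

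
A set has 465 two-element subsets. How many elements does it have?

31

n(n−1)/2 = 465 ⇒ n(n−1) = 930. Since 31·30 = 930, n = 31.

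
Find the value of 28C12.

30421755

C(28,12) = (28·27·26·25·24·23·22·21·20·19·18·17) / 12! = 14572069319808000 / 479001600 = 30421755.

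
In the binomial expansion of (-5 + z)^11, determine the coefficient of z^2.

The general term is C(11,j)·(-5)^j·(z)^(11-j); the z^2 term has j = 9.
C(11,9) = 55.
Coefficient = C(11,9) · (-5)^9 = 55 · (-1953125) = -107421875.

-107421875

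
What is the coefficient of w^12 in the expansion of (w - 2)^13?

-26

The general term is C(13,j)·(w)^j·(-2)^(13-j); the w^12 term has j = 12.
C(13,12) = 13.
Coefficient = C(13,12) · (-2)^1 = 13 · (-2) = -26.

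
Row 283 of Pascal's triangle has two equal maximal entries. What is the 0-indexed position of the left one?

141

For odd n = 283, C(283,j) peaks at j = (n−1)/2 and (n+1)/2; the lower is 141.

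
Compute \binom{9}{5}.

C(9,5) = C(9,4) by symmetry.
C(9,4) = (9·8·7·6) / 4! = 3024 / 24 = 126.

126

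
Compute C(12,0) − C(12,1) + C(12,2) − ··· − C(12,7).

The partial alternating sum Σ_{k=0}^{7} (−1)^k C(12,k) = (−1)^7 C(11,7) = -330.

-330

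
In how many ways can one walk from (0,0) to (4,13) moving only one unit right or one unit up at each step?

Each path is a sequence of 17 steps with 4 rights: C(17,4) = 2380.

2380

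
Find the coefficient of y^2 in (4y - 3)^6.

19440

The general term is C(6,j)·(4y)^j·(-3)^(6-j); the y^2 term has j = 2.
C(6,2) = 15.
Coefficient = C(6,2) · 4^2 · (-3)^4 = 15 · 16 · 81 = 19440.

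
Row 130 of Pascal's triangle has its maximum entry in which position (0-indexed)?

65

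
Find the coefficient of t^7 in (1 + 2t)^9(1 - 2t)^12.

Coefficient of t^7 = Σ_{j} C(9,j)·2^j·C(12,7-j)·(-2)^(7-j) for j from 0 to 7.
= (-101376) + 1064448 + (-3649536) + 5322240 + (-3548160) + 1064448 + (-129024) + 4608 = 27648.

27648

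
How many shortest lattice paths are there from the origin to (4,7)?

Each path is a sequence of 11 steps with 4 rights: C(11,4) = 330.

330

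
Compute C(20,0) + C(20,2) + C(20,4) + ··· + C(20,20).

524288

Half of (1+1)^20 + (1−1)^20 gives the even-index sum: 2^19 = 524288.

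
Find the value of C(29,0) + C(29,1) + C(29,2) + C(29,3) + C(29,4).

27841

1 + 29 + 406 + 3654 + 23751 = 27841.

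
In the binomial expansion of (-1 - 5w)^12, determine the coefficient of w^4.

The general term is C(12,j)·(-1)^j·(-5w)^(12-j); the w^4 term has j = 8.
C(12,8) = 495.
Coefficient = C(12,8) · (-5)^4 = 495 · 625 = 309375.

309375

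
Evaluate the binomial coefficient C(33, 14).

818809200

C(33,14) = (33·32·31·30·29·28·27·26·25·24·23·22·21·20) / 14! = 71382386874839040000 / 87178291200 = 818809200.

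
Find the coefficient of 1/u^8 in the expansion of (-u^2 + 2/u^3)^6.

General term: C(6,j)·(-u^2)^j·(2/u^3)^(6-j), with u-exponent 2j − 3(6−j) = 5j − 18.
Set 5j − 18 = -8: j = 2.
C(6,2) = 15; (-1)^2 = 1; 2^4 = 16.
Coefficient = 15 · 1 · 16 = 240.

240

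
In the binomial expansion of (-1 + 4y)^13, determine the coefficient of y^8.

-84344832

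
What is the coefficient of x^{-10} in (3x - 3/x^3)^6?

10935

General term: C(6,j)·(3x)^j·(-3/x^3)^(6-j), with x-exponent 1j − 3(6−j) = 4j − 18.
Set 4j − 18 = -10: j = 2.
C(6,2) = 15; 3^2 = 9; (-3)^4 = 81.
Coefficient = 15 · 9 · 81 = 10935.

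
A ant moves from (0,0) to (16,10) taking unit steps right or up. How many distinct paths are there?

5311735

Each path is a sequence of 26 steps with 16 rights: C(26,16) = 5311735.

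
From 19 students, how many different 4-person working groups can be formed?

This is C(19,4) = 3876.

3876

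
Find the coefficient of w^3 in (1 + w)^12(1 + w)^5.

680

Coefficient of w^3 = Σ_{j} C(12,j)·C(5,3-j) for j from 0 to 3.
= 10 + 120 + 330 + 220 = 680.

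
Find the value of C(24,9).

1307504

C(24,9) = (24·23·22·21·20·19·18·17·16) / 9! = 474467051520 / 362880 = 1307504.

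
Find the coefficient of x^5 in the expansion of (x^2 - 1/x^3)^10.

General term: C(10,j)·(x^2)^j·(-1/x^3)^(10-j), with x-exponent 2j − 3(10−j) = 5j − 30.
Set 5j − 30 = 5: j = 7.
C(10,7) = 120; 1^7 = 1; (-1)^3 = -1.
Coefficient = 120 · 1 · (-1) = -120.

-120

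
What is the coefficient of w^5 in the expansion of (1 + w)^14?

The general term is C(14,j)·(1)^j·(w)^(14-j); the w^5 term has j = 9.
C(14,9) = 2002.
Coefficient = C(14,9) = 2002.

2002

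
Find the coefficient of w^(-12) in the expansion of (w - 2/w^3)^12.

General term: C(12,j)·(w)^j·(-2/w^3)^(12-j), with w-exponent 1j − 3(12−j) = 4j − 36.
Set 4j − 36 = -12: j = 6.
C(12,6) = 924; 1^6 = 1; (-2)^6 = 64.
Coefficient = 924 · 1 · 64 = 59136.

59136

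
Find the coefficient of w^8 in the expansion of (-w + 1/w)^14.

-364

General term: C(14,j)·(-w)^j·(1/w)^(14-j), with w-exponent 1j − 1(14−j) = 2j − 14.
Set 2j − 14 = 8: j = 11.
C(14,11) = 364; (-1)^11 = -1; 1^3 = 1.
Coefficient = 364 · (-1) · 1 = -364.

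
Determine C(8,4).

70

C(8,4) = (8·7·6·5) / 4! = 1680 / 24 = 70.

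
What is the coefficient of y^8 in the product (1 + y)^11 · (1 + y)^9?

Coefficient of y^8 = Σ_{j} C(11,j)·C(9,8-j) for j from 0 to 8.
= 9 + 396 + 4620 + 20790 + 41580 + 38808 + 16632 + 2970 + 165 = 125970.

125970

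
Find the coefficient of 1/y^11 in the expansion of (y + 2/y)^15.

860160

General term: C(15,j)·(y)^j·(2/y)^(15-j), with y-exponent 1j − 1(15−j) = 2j − 15.
Set 2j − 15 = -11: j = 2.
C(15,2) = 105; 1^2 = 1; 2^13 = 8192.
Coefficient = 105 · 1 · 8192 = 860160.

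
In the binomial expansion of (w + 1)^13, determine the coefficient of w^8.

The general term is C(13,j)·(w)^j·(1)^(13-j); the w^8 term has j = 8.
C(13,8) = 1287.
Coefficient = C(13,8) = 1287.

1287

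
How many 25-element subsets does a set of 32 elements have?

C(32,25) = C(32,7) by symmetry.
C(32,7) = (32·31·30·29·28·27·26) / 7! = 16963914240 / 5040 = 3365856.

3365856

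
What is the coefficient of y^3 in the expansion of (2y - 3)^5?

The general term is C(5,j)·(2y)^j·(-3)^(5-j); the y^3 term has j = 3.
C(5,3) = 10.
Coefficient = C(5,3) · 2^3 · (-3)^2 = 10 · 8 · 9 = 720.

720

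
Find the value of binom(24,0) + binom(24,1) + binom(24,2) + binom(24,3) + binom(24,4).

1 + 24 + 276 + 2024 + 10626 = 12951.

12951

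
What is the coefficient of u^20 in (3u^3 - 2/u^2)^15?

-5674372704

General term: C(15,j)·(3u^3)^j·(-2/u^2)^(15-j), with u-exponent 3j − 2(15−j) = 5j − 30.
Set 5j − 30 = 20: j = 10.
C(15,10) = 3003; 3^10 = 59049; (-2)^5 = -32.
Coefficient = 3003 · 59049 · (-32) = -5674372704.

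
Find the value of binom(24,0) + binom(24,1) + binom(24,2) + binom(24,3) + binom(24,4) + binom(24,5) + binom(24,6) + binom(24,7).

536155

1 + 24 + 276 + 2024 + 10626 + 42504 + 134596 + 346104 = 536155.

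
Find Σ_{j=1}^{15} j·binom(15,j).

Since j·C(15,j) = 15·C(14,j−1), the sum is 15·2^14 = 15·16384 = 245760.

245760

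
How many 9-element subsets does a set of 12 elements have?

220

C(12,9) = C(12,3) by symmetry.
C(12,3) = (12·11·10) / 3! = 1320 / 6 = 220.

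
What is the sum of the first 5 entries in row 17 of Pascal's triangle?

3214

1 + 17 + 136 + 680 + 2380 = 3214.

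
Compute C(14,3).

364

C(14,3) = (14·13·12) / 3! = 2184 / 6 = 364.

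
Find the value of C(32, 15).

565722720

C(32,15) = (32·31·30·29·28·27·26·25·24·23·22·21·20·19·18) / 15! = 739781100339240960000 / 1307674368000 = 565722720.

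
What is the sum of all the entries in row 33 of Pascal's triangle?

8589934592

Setting x = 1 in (1+x)^33 gives Σ C(33,r) = 2^33 = 8589934592.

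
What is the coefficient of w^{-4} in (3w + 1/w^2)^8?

5670

General term: C(8,j)·(3w)^j·(1/w^2)^(8-j), with w-exponent 1j − 2(8−j) = 3j − 16.
Set 3j − 16 = -4: j = 4.
C(8,4) = 70; 3^4 = 81; 1^4 = 1.
Coefficient = 70 · 81 · 1 = 5670.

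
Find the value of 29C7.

1560780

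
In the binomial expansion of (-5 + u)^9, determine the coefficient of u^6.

-10500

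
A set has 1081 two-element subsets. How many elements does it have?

47

n(n−1)/2 = 1081 ⇒ n(n−1) = 2162. Since 47·46 = 2162, n = 47.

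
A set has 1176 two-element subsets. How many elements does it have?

49

n(n−1)/2 = 1176 ⇒ n(n−1) = 2352. Since 49·48 = 2352, n = 49.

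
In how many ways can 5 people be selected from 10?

252

This is C(10,5) = 252.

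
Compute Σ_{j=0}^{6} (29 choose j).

1 + 29 + 406 + 3654 + 23751 + 118755 + 475020 = 621616.

621616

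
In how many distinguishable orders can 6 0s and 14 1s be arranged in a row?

38760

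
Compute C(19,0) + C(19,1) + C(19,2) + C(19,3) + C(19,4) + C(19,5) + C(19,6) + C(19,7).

1 + 19 + 171 + 969 + 3876 + 11628 + 27132 + 50388 = 94184.

94184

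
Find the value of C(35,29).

C(35,29) = C(35,6) by symmetry.
C(35,6) = (35·34·33·32·31·30) / 6! = 1168675200 / 720 = 1623160.

1623160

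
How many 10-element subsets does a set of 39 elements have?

C(39,10) = (39·38·37·36·35·34·33·32·31·30) / 10! = 2306992893004800 / 3628800 = 635745396.

635745396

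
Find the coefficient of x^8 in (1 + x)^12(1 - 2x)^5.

-1265

Coefficient of x^8 = Σ_{j} C(12,j)·1^j·C(5,8-j)·(-2)^(8-j) for j from 3 to 8.
= (-7040) + 39600 + (-63360) + 36960 + (-7920) + 495 = -1265.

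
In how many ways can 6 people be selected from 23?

100947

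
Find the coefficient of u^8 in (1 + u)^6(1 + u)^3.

9

(1 + u)^6(1 + u)^3 = (1 + u)^9, so the coefficient of u^8 is C(9,8)·1^8 = 9·1 = 9.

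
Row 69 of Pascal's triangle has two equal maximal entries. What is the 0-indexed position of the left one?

For odd n = 69, C(69,r) peaks at r = (n−1)/2 and (n+1)/2; the smaller is 34.

34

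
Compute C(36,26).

254186856

C(36,26) = C(36,10) by symmetry.
C(36,10) = (36·35·34·33·32·31·30·29·28·27) / 10! = 922393263052800 / 3628800 = 254186856.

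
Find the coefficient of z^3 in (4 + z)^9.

344064

The general term is C(9,j)·(4)^j·(z)^(9-j); the z^3 term has j = 6.
C(9,6) = 84.
Coefficient = C(9,6) · 4^6 = 84 · 4096 = 344064.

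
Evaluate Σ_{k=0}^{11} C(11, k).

2048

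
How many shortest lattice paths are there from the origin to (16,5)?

20349

Each path is a sequence of 21 steps with 16 rights: C(21,16) = 20349.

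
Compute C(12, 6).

924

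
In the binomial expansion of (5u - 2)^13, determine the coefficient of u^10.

-22343750000

The general term is C(13,j)·(5u)^j·(-2)^(13-j); the u^10 term has j = 10.
C(13,10) = 286.
Coefficient = C(13,10) · 5^10 · (-2)^3 = 286 · 9765625 · (-8) = -22343750000.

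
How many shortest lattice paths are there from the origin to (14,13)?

Each path is a sequence of 27 steps with 14 rights: C(27,14) = 20058300.

20058300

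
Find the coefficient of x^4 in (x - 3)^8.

5670

The general term is C(8,j)·(x)^j·(-3)^(8-j); the x^4 term has j = 4.
C(8,4) = 70.
Coefficient = C(8,4) · (-3)^4 = 70 · 81 = 5670.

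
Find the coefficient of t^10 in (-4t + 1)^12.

The general term is C(12,j)·(-4t)^j·(1)^(12-j); the t^10 term has j = 10.
C(12,10) = 66.
Coefficient = C(12,10) · (-4)^10 = 66 · 1048576 = 69206016.

69206016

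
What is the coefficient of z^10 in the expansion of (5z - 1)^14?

The general term is C(14,j)·(5z)^j·(-1)^(14-j); the z^10 term has j = 10.
C(14,10) = 1001.
Coefficient = C(14,10) · 5^10 = 1001 · 9765625 = 9775390625.

9775390625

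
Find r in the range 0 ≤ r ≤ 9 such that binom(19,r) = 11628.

5

C(19,r) increases on 0 ≤ r ≤ 9. C(19,4) = 3876 and C(19,5) = 11628, so r = 5.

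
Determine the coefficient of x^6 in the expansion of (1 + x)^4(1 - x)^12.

Coefficient of x^6 = Σ_{j} C(4,j)·1^j·C(12,6-j)·(-1)^(6-j) for j from 0 to 4.
= 924 + (-3168) + 2970 + (-880) + 66 = -88.

-88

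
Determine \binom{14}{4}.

C(14,4) = (14·13·12·11) / 4! = 24024 / 24 = 1001.

1001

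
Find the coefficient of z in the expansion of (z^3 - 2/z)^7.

General term: C(7,j)·(z^3)^j·(-2/z)^(7-j), with z-exponent 3j − 1(7−j) = 4j − 7.
Set 4j − 7 = 1: j = 2.
C(7,2) = 21; 1^2 = 1; (-2)^5 = -32.
Coefficient = 21 · 1 · (-32) = -672.

-672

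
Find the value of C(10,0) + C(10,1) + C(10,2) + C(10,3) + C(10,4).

1 + 10 + 45 + 120 + 210 = 386.

386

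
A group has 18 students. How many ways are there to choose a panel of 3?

This is C(18,3) = 816.

816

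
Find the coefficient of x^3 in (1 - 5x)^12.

-27500

The general term is C(12,j)·(1)^j·(-5x)^(12-j); the x^3 term has j = 9.
C(12,9) = 220.
Coefficient = C(12,9) · (-5)^3 = 220 · (-125) = -27500.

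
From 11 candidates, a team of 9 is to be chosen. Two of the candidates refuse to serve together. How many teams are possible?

All 9-subsets: C(11,9) = 55. Those containing both fixed elements: C(9,7) = 36.
55 − 36 = 19.

19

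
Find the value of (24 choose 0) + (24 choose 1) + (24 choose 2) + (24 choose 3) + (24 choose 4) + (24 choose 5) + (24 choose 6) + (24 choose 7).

1 + 24 + 276 + 2024 + 10626 + 42504 + 134596 + 346104 = 536155.

536155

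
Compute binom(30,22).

C(30,22) = C(30,8) by symmetry.
C(30,8) = (30·29·28·27·26·25·24·23) / 8! = 235989936000 / 40320 = 5852925.

5852925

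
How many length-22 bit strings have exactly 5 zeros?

26334

Choose the 5 positions: C(22,5) = 26334.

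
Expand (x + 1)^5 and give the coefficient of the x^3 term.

10

The general term is C(5,j)·(x)^j·(1)^(5-j); the x^3 term has j = 3.
C(5,3) = 10.
Coefficient = C(5,3) = 10.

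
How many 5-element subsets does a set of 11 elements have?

462

C(11,5) = (11·10·9·8·7) / 5! = 55440 / 120 = 462.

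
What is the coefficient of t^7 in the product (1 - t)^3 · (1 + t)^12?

-99

Coefficient of t^7 = Σ_{j} C(3,j)·(-1)^j·C(12,7-j)·1^(7-j) for j from 0 to 3.
= 792 + (-2772) + 2376 + (-495) = -99.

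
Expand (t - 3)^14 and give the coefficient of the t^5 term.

-39405366

The general term is C(14,j)·(t)^j·(-3)^(14-j); the t^5 term has j = 5.
C(14,5) = 2002.
Coefficient = C(14,5) · (-3)^9 = 2002 · (-19683) = -39405366.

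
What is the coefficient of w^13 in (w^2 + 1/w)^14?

2002

General term: C(14,j)·(w^2)^j·(1/w)^(14-j), with w-exponent 2j − 1(14−j) = 3j − 14.
Set 3j − 14 = 13: j = 9.
C(14,9) = 2002; 1^9 = 1; 1^5 = 1.
Coefficient = 2002 · 1 · 1 = 2002.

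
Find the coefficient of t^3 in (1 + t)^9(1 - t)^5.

-16

Coefficient of t^3 = Σ_{j} C(9,j)·1^j·C(5,3-j)·(-1)^(3-j) for j from 0 to 3.
= (-10) + 90 + (-180) + 84 = -16.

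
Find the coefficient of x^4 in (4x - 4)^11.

-1384120320

The general term is C(11,j)·(4x)^j·(-4)^(11-j); the x^4 term has j = 4.
C(11,4) = 330.
Coefficient = C(11,4) · 4^4 · (-4)^7 = 330 · 256 · (-16384) = -1384120320.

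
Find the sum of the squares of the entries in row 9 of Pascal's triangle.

48620

By Vandermonde's identity, Σ C(9,j)² = C(18,9) = 48620.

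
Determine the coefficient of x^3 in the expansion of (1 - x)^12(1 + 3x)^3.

77

Coefficient of x^3 = Σ_{j} C(12,j)·(-1)^j·C(3,3-j)·3^(3-j) for j from 0 to 3.
= 27 + (-324) + 594 + (-220) = 77.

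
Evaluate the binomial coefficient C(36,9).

C(36,9) = (36·35·34·33·32·31·30·29·28) / 9! = 34162713446400 / 362880 = 94143280.

94143280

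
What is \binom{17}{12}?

C(17,12) = C(17,5) by symmetry.
C(17,5) = (17·16·15·14·13) / 5! = 742560 / 120 = 6188.

6188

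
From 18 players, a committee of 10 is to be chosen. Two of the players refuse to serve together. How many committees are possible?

30888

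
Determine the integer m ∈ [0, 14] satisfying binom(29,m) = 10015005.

9

C(29,m) increases on 0 ≤ m ≤ 14. C(29,8) = 4292145 and C(29,9) = 10015005, so m = 9.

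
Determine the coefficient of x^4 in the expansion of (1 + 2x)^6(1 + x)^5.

Coefficient of x^4 = Σ_{j} C(6,j)·2^j·C(5,4-j)·1^(4-j) for j from 0 to 4.
= 5 + 120 + 600 + 800 + 240 = 1765.

1765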